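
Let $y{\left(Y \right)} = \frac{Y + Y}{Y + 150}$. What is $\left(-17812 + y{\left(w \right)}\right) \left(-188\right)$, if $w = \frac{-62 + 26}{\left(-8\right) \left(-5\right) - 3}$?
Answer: $\frac{3077417120}{919} \approx 3.3487 \cdot 10^{6}$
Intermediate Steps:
$w = - \frac{36}{37}$ ($w = - \frac{36}{40 - 3} = - \frac{36}{37} \approx -0.97297$)
$y{\left(Y \right)} = \frac{2 Y}{150 + Y}$
$\left(-17812 + y{\left(w \right)}\right) \left(-188\right) = \left(-17812 + 2 \left(- \frac{36}{37}\right) \frac{1}{150 - \frac{36}{37}}\right) \left(-188\right) = \left(-17812 + 2 \left(- \frac{36}{37}\right) \frac{1}{\frac{5514}{37}}\right) \left(-188\right) = \left(-17812 + 2 \left(- \frac{36}{37}\right) \frac{37}{5514}\right) \left(-188\right) = \left(-17812 - \frac{12}{919}\right) \left(-188\right) = \left(- \frac{16369240}{919}\right) \left(-188\right) = \frac{3077417120}{919}$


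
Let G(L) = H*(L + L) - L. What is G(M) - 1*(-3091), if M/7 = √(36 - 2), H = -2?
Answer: 3091 - 35*√34 ≈ 2886.9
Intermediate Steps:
M = 7*√34 (M = 7*√(36 - 2) = 7*√34 ≈ 40.817)
G(L) = -5*L (G(L) = -2*(L + L) - L = -4*L - L = -5*L)
G(M) - 1*(-3091) = -35*√34 - 1*(-3091) = -35*√34 + 3091 = 3091 - 35*√34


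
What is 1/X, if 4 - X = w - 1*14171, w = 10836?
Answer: 1/3339 ≈ 0.00029949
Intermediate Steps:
X = 3339 (X = 4 - (10836 - 1*14171) = 4 - (10836 - 14171) = 4 - 1*(-3335) = 4 + 3335 = 3339)
1/X = 1/3339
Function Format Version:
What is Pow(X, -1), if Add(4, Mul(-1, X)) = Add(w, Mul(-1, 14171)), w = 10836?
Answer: Rational(1, 3339) ≈ 0.00029949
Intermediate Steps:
X = 3339 (X = Add(4, Mul(-1, Add(10836, Mul(-1, 14171)))) = Add(4, Mul(-1, Add(10836, -14171))) = Add(4, Mul(-1, -3335)) = Add(4, 3335) = 3339)
Pow(X, -1) = Pow(3339, -1) = Rational(1, 3339)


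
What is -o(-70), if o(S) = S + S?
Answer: 140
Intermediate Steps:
o(S) = 2*S
-o(-70) = -2*(-70) = -1*(-140) = 140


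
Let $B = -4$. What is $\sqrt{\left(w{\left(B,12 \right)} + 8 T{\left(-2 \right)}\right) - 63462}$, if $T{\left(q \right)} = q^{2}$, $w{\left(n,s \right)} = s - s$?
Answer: $i \sqrt{63430} \approx 251.85 i$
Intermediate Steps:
$w{\left(n,s \right)} = 0$
$\sqrt{\left(w{\left(B,12 \right)} + 8 T{\left(-2 \right)}\right) - 63462} = \sqrt{\left(0 + 8 \left(-2\right)^{2}\right) - 63462} = \sqrt{\left(0 + 8 \cdot 4\right) - 63462} = \sqrt{\left(0 + 32\right) - 63462} = \sqrt{32 - 63462} = \sqrt{-63430} = i \sqrt{63430}$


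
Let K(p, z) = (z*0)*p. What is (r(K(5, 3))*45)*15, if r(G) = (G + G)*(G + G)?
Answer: 0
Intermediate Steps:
K(p, z) = 0 (K(p, z) = 0*p = 0)
r(G) = 4*G² (r(G) = (2*G)*(2*G) = 4*G²)
(r(K(5, 3))*45)*15 = ((4*0²)*45)*15 = ((4*0)*45)*15 = (0*45)*15 = 0*15 = 0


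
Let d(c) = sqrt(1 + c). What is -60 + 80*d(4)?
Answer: -60 + 80*sqrt(5) ≈ 118.89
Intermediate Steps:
-60 + 80*d(4) = -60 + 80*sqrt(1 + 4) = -60 + 80*sqrt(5)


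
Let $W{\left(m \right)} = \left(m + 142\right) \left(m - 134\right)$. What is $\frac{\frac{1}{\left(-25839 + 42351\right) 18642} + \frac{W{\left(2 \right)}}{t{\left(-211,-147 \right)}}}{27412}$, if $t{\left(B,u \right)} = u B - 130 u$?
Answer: $- \frac{177302419985}{12817126793382912} \approx -1.3833 \cdot 10^{-5}$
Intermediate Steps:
$W{\left(m \right)} = \left(-134 + m\right) \left(142 + m\right)$ ($W{\left(m \right)} = \left(142 + m\right) \left(-134 + m\right) = \left(-134 + m\right) \left(142 + m\right)$)
$t{\left(B,u \right)} = - 130 u + B u$ ($t{\left(B,u \right)} = B u - 130 u = - 130 u + B u$)
$\frac{\frac{1}{\left(-25839 + 42351\right) 18642} + \frac{W{\left(2 \right)}}{t{\left(-211,-147 \right)}}}{27412} = \frac{\frac{1}{\left(-25839 + 42351\right) 18642} + \frac{-19028 + 2^{2} + 8 \cdot 2}{\left(-147\right) \left(-130 - 211\right)}}{27412} = \left(\frac{1}{16512} \cdot \frac{1}{18642} + \frac{-19028 + 4 + 16}{\left(-147\right) \left(-341\right)}\right) \frac{1}{27412} = \left(\frac{1}{16512} \cdot \frac{1}{18642} - \frac{19008}{50127}\right) \frac{1}{27412} = \left(\frac{1}{307816704} - \frac{576}{1519}\right) \frac{1}{27412} = \left(- \frac{177302419985}{467573573376}\right) \frac{1}{27412} = - \frac{177302419985}{12817126793382912}$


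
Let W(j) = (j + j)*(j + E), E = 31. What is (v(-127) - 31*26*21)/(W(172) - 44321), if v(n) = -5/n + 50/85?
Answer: -36541879/55078249 ≈ -0.66345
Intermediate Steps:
W(j) = 2*j*(31 + j) (W(j) = (j + j)*(j + 31) = (2*j)*(31 + j) = 2*j*(31 + j))
v(n) = 10/17 - 5/n (v(n) = -5/n + 50*(1/85) = -5/n + 10/17 = 10/17 - 5/n)
(v(-127) - 31*26*21)/(W(172) - 44321) = ((10/17 - 5/(-127)) - 31*26*21)/(2*172*(31 + 172) - 44321) = ((10/17 - 5*(-1/127)) - 806*21)/(2*172*203 - 44321) = ((10/17 + 5/127) - 16926)/(69832 - 44321) = (1355/2159 - 16926)/25511 = -36541879/2159*1/25511 = -36541879/55078249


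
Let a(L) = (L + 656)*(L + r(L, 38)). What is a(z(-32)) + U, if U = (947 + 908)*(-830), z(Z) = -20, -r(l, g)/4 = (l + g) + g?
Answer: -1694834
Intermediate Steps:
r(l, g) = -8*g - 4*l (r(l, g) = -4*((l + g) + g) = -4*((g + l) + g) = -4*(l + 2*g) = -8*g - 4*l)
U = -1539650 (U = 1855*(-830) = -1539650)
a(L) = (-304 - 3*L)*(656 + L) (a(L) = (L + 656)*(L + (-8*38 - 4*L)) = (656 + L)*(L + (-304 - 4*L)) = (656 + L)*(-304 - 3*L) = (-304 - 3*L)*(656 + L))
a(z(-32)) + U = (-199424 - 2272*(-20) - 3*(-20)²) - 1539650 = (-199424 + 45440 - 3*400) - 1539650 = (-199424 + 45440 - 1200) - 1539650 = -155184 - 1539650 = -1694834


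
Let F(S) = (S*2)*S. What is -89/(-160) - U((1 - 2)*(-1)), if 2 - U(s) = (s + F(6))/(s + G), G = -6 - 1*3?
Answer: -1691/160 ≈ -10.569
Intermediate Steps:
F(S) = 2*S² (F(S) = (2*S)*S = 2*S²)
G = -9 (G = -6 - 3 = -9)
U(s) = 2 - (72 + s)/(-9 + s) (U(s) = 2 - (s + 2*6²)/(s - 9) = 2 - (s + 2*36)/(-9 + s) = 2 - (s + 72)/(-9 + s) = 2 - (72 + s)/(-9 + s))
-89/(-160) - U((1 - 2)*(-1)) = -89/(-160) - (-90 + (1 - 2)*(-1))/(-9 + (1 - 2)*(-1)) = -89*(-1/160) - (-90 - 1*(-1))/(-9 - 1*(-1)) = 89/160 - (-90 + 1)/(-9 + 1) = 89/160 - (-89)/(-8) = 89/160 - (-1)*(-89)/8 = 89/160 - 1*89/8 = 89/160 - 89/8 = -1691/160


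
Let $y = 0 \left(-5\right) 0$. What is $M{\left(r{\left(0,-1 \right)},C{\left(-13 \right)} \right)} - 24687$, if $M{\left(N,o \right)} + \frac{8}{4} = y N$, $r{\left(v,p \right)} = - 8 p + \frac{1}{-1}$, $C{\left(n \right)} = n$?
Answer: $-24689$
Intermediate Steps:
$r{\left(v,p \right)} = -1 - 8 p$ ($r{\left(v,p \right)} = - 8 p - 1 = -1 - 8 p$)
$y = 0$ ($y = 0 \cdot 0 = 0$)
$M{\left(N,o \right)} = -2$ ($M{\left(N,o \right)} = -2 + 0 N = -2 + 0 = -2$)
$M{\left(r{\left(0,-1 \right)},C{\left(-13 \right)} \right)} - 24687 = -2 - 24687 = -24689$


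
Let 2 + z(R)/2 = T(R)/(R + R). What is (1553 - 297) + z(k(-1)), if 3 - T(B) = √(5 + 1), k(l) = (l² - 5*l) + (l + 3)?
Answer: 10019/8 - √6/8 ≈ 1252.1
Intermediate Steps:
k(l) = 3 + l² - 4*l (k(l) = (l² - 5*l) + (3 + l) = 3 + l² - 4*l)
T(B) = 3 - √6 (T(B) = 3 - √(5 + 1) = 3 - √6)
z(R) = -4 + (3 - √6)/R (z(R) = -4 + 2*((3 - √6)/(R + R)) = -4 + 2*((3 - √6)/((2*R))) = -4 + 2*((3 - √6)*(1/(2*R))) = -4 + 2*((3 - √6)/(2*R)) = -4 + (3 - √6)/R)
(1553 - 297) + z(k(-1)) = (1553 - 297) + (3 - √6 - 4*(3 + (-1)² - 4*(-1)))/(3 + (-1)² - 4*(-1)) = 1256 + (3 - √6 - 4*(3 + 1 + 4))/(3 + 1 + 4) = 1256 + (3 - √6 - 4*8)/8 = 1256 + (3 - √6 - 32)/8 = 1256 + (-29 - √6)/8 = 1256 + (-29/8 - √6/8) = 10019/8 - √6/8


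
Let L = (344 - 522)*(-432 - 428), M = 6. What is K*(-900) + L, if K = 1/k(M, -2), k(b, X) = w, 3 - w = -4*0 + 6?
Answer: 153380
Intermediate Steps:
L = 153080 (L = -178*(-860) = 153080)
w = -3 (w = 3 - (-4*0 + 6) = 3 - (0 + 6) = 3 - 1*6 = 3 - 6 = -3)
k(b, X) = -3
K = -⅓ (K = 1/(-3) = -⅓ ≈ -0.33333)
K*(-900) + L = -⅓*(-900) + 153080 = 300 + 153080 = 153380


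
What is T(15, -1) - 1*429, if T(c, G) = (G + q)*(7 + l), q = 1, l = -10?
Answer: -429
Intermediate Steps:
T(c, G) = -3 - 3*G (T(c, G) = (G + 1)*(7 - 10) = (1 + G)*(-3) = -3 - 3*G)
T(15, -1) - 1*429 = (-3 - 3*(-1)) - 1*429 = (-3 + 3) - 429 = 0 - 429 = -429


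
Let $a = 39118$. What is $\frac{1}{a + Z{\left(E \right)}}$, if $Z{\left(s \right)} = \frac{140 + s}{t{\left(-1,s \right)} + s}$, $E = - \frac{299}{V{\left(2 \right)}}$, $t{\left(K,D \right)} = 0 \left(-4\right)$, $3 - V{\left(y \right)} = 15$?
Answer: $\frac{299}{11698261} \approx 2.5559 \cdot 10^{-5}$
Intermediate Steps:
$V{\left(y \right)} = -12$ ($V{\left(y \right)} = 3 - 15 = -12$)
$t{\left(K,D \right)} = 0$
$E = \frac{299}{12}$ ($E = - \frac{299}{-12} = \left(-299\right) \left(- \frac{1}{12}\right) = \frac{299}{12} \approx 24.917$)
$Z{\left(s \right)} = \frac{140 + s}{s}$ ($Z{\left(s \right)} = \frac{140 + s}{0 + s} = \frac{140 + s}{s}$)
$\frac{1}{a + Z{\left(E \right)}} = \frac{1}{39118 + \frac{140 + \frac{299}{12}}{\frac{299}{12}}} = \frac{1}{39118 + \frac{12}{299} \cdot \frac{1979}{12}} = \frac{1}{39118 + \frac{1979}{299}} = \frac{1}{\frac{11698261}{299}} = \frac{299}{11698261}$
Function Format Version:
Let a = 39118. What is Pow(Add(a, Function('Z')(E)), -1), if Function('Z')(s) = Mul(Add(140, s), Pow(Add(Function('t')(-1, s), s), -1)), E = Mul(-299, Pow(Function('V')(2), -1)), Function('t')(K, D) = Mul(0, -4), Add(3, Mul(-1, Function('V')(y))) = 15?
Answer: Rational(299, 11698261) ≈ 2.5559e-5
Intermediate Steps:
Function('V')(y) = -12 (Function('V')(y) = Add(3, Mul(-1, 15)) = Add(3, -15) = -12)
Function('t')(K, D) = 0
E = Rational(299, 12) (E = Mul(-299, Pow(-12, -1)) = Mul(-299, Rational(-1, 12)) = Rational(299, 12) ≈ 24.917)
Function('Z')(s) = Mul(Pow(s, -1), Add(140, s)) (Function('Z')(s) = Mul(Add(140, s), Pow(Add(0, s), -1)) = Mul(Add(140, s), Pow(s, -1)) = Mul(Pow(s, -1), Add(140, s)))
Pow(Add(a, Function('Z')(E)), -1) = Pow(Add(39118, Mul(Pow(Rational(299, 12), -1), Add(140, Rational(299, 12)))), -1) = Pow(Add(39118, Mul(Rational(12, 299), Rational(1979, 12))), -1) = Pow(Add(39118, Rational(1979, 299)), -1) = Pow(Rational(11698261, 299), -1) = Rational(299, 11698261)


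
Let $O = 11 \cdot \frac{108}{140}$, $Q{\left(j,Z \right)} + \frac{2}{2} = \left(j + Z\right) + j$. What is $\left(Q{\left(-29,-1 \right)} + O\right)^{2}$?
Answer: $\frac{3250809}{1225} \approx 2653.7$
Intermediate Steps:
$Q{\left(j,Z \right)} = -1 + Z + 2 j$ ($Q{\left(j,Z \right)} = -1 + \left(\left(j + Z\right) + j\right) = -1 + \left(\left(Z + j\right) + j\right) = -1 + \left(Z + 2 j\right) = -1 + Z + 2 j$)
$O = \frac{297}{35}$ ($O = 11 \cdot 108 \cdot \frac{1}{140} = 11 \cdot \frac{27}{35} = \frac{297}{35} \approx 8.4857$)
$\left(Q{\left(-29,-1 \right)} + O\right)^{2} = \left(\left(-1 - 1 + 2 \left(-29\right)\right) + \frac{297}{35}\right)^{2} = \left(\left(-1 - 1 - 58\right) + \frac{297}{35}\right)^{2} = \left(-60 + \frac{297}{35}\right)^{2} = \left(- \frac{1803}{35}\right)^{2} = \frac{3250809}{1225}$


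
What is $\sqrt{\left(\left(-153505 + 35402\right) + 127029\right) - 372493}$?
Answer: $i \sqrt{363567} \approx 602.96 i$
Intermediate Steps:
$\sqrt{\left(\left(-153505 + 35402\right) + 127029\right) - 372493} = \sqrt{\left(-118103 + 127029\right) - 372493} = \sqrt{8926 - 372493} = \sqrt{-363567} = i \sqrt{363567}$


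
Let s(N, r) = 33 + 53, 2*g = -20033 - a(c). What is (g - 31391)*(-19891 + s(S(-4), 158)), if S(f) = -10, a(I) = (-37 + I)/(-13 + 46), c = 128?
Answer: 27063393865/33 ≈ 8.2010e+8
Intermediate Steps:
a(I) = -37/33 + I/33 (a(I) = (-37 + I)/33 = (-37 + I)*(1/33) = -37/33 + I/33)
g = -330590/33 (g = (-20033 - (-37/33 + (1/33)*128))/2 = (-20033 - (-37/33 + 128/33))/2 = (-20033 - 1*91/33)/2 = (-20033 - 91/33)/2 = (½)*(-661180/33) = -330590/33 ≈ -10018.)
s(N, r) = 86
(g - 31391)*(-19891 + s(S(-4), 158)) = (-330590/33 - 31391)*(-19891 + 86) = -1366493/33*(-19805) = 27063393865/33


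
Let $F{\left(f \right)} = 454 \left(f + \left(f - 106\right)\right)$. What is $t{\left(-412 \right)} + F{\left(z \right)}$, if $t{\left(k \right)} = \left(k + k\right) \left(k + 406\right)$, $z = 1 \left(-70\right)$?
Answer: $-106740$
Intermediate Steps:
$z = -70$
$t{\left(k \right)} = 2 k \left(406 + k\right)$
$F{\left(f \right)} = -48124 + 908 f$ ($F{\left(f \right)} = 454 \left(f + \left(-106 + f\right)\right) = 454 \left(-106 + 2 f\right) = -48124 + 908 f$)
$t{\left(-412 \right)} + F{\left(z \right)} = 2 \left(-412\right) \left(406 - 412\right) + \left(-48124 + 908 \left(-70\right)\right) = 2 \left(-412\right) \left(-6\right) - 111684 = 4944 - 111684 = -106740$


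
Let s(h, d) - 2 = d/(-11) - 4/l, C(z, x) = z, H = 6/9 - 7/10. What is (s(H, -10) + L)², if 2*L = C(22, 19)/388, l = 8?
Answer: 108222409/18215824 ≈ 5.9411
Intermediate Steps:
H = -1/30 (H = 6*(⅑) - 7*⅒ = ⅔ - 7/10 = -1/30 ≈ -0.033333)
s(h, d) = 3/2 - d/11 (s(h, d) = 2 + (d/(-11) - 4/8) = 2 + (d*(-1/11) - 4*⅛) = 2 + (-d/11 - ½) = 2 + (-½ - d/11) = 3/2 - d/11)
L = 11/388 (L = (22/388)/2 = (22*(1/388))/2 = (½)*(11/194) = 11/388 ≈ 0.028351)
(s(H, -10) + L)² = ((3/2 - 1/11*(-10)) + 11/388)² = ((3/2 + 10/11) + 11/388)² = (53/22 + 11/388)² = (10403/4268)² = 108222409/18215824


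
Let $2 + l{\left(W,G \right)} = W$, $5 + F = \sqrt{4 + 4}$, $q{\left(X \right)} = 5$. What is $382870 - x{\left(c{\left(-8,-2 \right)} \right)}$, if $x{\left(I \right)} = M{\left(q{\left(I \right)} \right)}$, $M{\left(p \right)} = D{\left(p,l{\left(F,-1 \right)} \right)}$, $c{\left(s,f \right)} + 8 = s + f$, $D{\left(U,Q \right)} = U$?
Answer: $382865$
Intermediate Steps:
$F = -5 + 2 \sqrt{2}$ ($F = -5 + \sqrt{4 + 4} = -5 + \sqrt{8} = -5 + 2 \sqrt{2} \approx -2.1716$)
$l{\left(W,G \right)} = -2 + W$
$c{\left(s,f \right)} = -8 + f + s$ ($c{\left(s,f \right)} = -8 + \left(s + f\right) = -8 + \left(f + s\right) = -8 + f + s$)
$M{\left(p \right)} = p$
$x{\left(I \right)} = 5$
$382870 - x{\left(c{\left(-8,-2 \right)} \right)} = 382870 - 5 = 382865$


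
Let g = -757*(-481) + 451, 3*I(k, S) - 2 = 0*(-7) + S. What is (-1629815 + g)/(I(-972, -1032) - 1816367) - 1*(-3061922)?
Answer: 16687879807523/5450131 ≈ 3.0619e+6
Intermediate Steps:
I(k, S) = 2/3 + S/3 (I(k, S) = 2/3 + (0*(-7) + S)/3 = 2/3 + (0 + S)/3 = 2/3 + S/3)
g = 364568 (g = 364117 + 451 = 364568)
(-1629815 + g)/(I(-972, -1032) - 1816367) - 1*(-3061922) = (-1629815 + 364568)/((2/3 + (1/3)*(-1032)) - 1816367) - 1*(-3061922) = -1265247/((2/3 - 344) - 1816367) + 3061922 = -1265247/(-1030/3 - 1816367) + 3061922 = -1265247/(-5450131/3) + 3061922 = -1265247*(-3/5450131) + 3061922 = 3795741/5450131 + 3061922 = 16687879807523/5450131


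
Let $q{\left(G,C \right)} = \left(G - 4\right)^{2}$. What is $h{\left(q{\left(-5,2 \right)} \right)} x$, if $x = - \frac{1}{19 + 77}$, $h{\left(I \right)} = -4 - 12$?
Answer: $\frac{1}{6} \approx 0.16667$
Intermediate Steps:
$q{\left(G,C \right)} = \left(-4 + G\right)^{2}$
$h{\left(I \right)} = -16$
$x = - \frac{1}{96} \approx -0.010417$
$h{\left(q{\left(-5,2 \right)} \right)} x = \left(-16\right) \left(- \frac{1}{96}\right) = \frac{1}{6}$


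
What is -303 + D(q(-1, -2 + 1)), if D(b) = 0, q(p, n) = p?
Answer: -303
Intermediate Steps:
-303 + D(q(-1, -2 + 1)) = -303 + 0 = -303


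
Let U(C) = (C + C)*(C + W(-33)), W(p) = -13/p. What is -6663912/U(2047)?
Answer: -27488637/34575877 ≈ -0.79502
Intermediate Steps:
U(C) = 2*C*(13/33 + C) (U(C) = (C + C)*(C - 13/(-33)) = (2*C)*(C - 13*(-1/33)) = (2*C)*(C + 13/33) = (2*C)*(13/33 + C) = 2*C*(13/33 + C))
-6663912/U(2047) = -6663912*33/(4094*(13 + 33*2047)) = -6663912*33/(4094*(13 + 67551)) = -6663912/((2/33)*2047*67564) = -6663912/276607016/33 = -6663912*33/276607016 = -27488637/34575877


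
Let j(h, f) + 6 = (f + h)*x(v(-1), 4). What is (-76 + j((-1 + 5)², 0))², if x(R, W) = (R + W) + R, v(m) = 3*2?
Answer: 30276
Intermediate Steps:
v(m) = 6
x(R, W) = W + 2*R
j(h, f) = -6 + 16*f + 16*h (j(h, f) = -6 + (f + h)*(4 + 2*6) = -6 + (f + h)*(4 + 12) = -6 + (f + h)*16 = -6 + (16*f + 16*h) = -6 + 16*f + 16*h)
(-76 + j((-1 + 5)², 0))² = (-76 + (-6 + 16*0 + 16*(-1 + 5)²))² = (-76 + (-6 + 0 + 16*4²))² = (-76 + (-6 + 0 + 16*16))² = (-76 + (-6 + 0 + 256))² = (-76 + 250)² = 174² = 30276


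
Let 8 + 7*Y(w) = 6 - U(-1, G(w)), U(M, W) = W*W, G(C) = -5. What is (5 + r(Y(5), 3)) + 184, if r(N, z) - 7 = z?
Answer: 199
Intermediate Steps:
U(M, W) = W²
Y(w) = -27/7 (Y(w) = -8/7 + (6 - 1*(-5)²)/7 = -8/7 + (6 - 1*25)/7 = -8/7 + (6 - 25)/7 = -8/7 + (⅐)*(-19) = -8/7 - 19/7 = -27/7)
r(N, z) = 7 + z
(5 + r(Y(5), 3)) + 184 = (5 + (7 + 3)) + 184 = (5 + 10) + 184 = 15 + 184 = 199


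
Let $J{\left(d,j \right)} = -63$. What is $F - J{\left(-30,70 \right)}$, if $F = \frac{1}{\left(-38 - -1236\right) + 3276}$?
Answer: $\frac{281863}{4474} \approx 63.0$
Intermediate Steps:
$F = \frac{1}{4474}$ ($F = \frac{1}{\left(-38 + 1236\right) + 3276} = \frac{1}{1198 + 3276} = \frac{1}{4474} \approx 0.00022351$)
$F - J{\left(-30,70 \right)} = \frac{1}{4474} - -63 = \frac{1}{4474} + 63 = \frac{281863}{4474}$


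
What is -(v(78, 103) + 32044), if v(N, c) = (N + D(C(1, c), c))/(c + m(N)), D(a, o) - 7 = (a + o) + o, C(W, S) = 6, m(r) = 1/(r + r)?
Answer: -514961368/16069 ≈ -32047.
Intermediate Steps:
m(r) = 1/(2*r)
D(a, o) = 7 + a + 2*o (D(a, o) = 7 + ((a + o) + o) = 7 + (a + 2*o) = 7 + a + 2*o)
v(N, c) = (13 + N + 2*c)/(c + 1/(2*N)) (v(N, c) = (N + (7 + 6 + 2*c))/(c + 1/(2*N)) = (N + (13 + 2*c))/(c + 1/(2*N)) = (13 + N + 2*c)/(c + 1/(2*N)))
-(v(78, 103) + 32044) = -(2*78*(13 + 78 + 2*103)/(1 + 2*78*103) + 32044) = -(2*78*(13 + 78 + 206)/(1 + 16068) + 32044) = -(2*78*297/16069 + 32044) = -(2*78*(1/16069)*297 + 32044) = -(46332/16069 + 32044) = -1*514961368/16069 = -514961368/16069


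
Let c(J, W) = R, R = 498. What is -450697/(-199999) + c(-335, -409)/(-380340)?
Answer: 28553082913/12677936610 ≈ 2.2522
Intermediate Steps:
c(J, W) = 498
-450697/(-199999) + c(-335, -409)/(-380340) = -450697/(-199999) + 498/(-380340) = -450697*(-1/199999) + 498*(-1/380340) = 450697/199999 - 83/63390 = 28553082913/12677936610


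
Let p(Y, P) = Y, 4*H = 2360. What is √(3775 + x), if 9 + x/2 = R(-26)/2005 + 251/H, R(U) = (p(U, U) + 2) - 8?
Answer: √2103432684842/23659 ≈ 61.301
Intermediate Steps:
H = 590 (H = (¼)*2360 = 590)
R(U) = -6 + U (R(U) = (U + 2) - 8 = (2 + U) - 8 = -6 + U)
x = -406487/23659 (x = -18 + 2*((-6 - 26)/2005 + 251/590) = -18 + 2*(-32*1/2005 + 251*(1/590)) = -18 + 2*(-32/2005 + 251/590) = -18 + 2*(19375/47318) = -18 + 19375/23659 = -406487/23659 ≈ -17.181)
√(3775 + x) = √(3775 - 406487/23659) = √(88906238/23659) = √2103432684842/23659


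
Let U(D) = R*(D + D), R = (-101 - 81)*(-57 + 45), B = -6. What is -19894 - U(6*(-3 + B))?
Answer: 215978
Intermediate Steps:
R = 2184 (R = -182*(-12) = 2184)
U(D) = 4368*D (U(D) = 2184*(D + D) = 2184*(2*D) = 4368*D)
-19894 - U(6*(-3 + B)) = -19894 - 4368*6*(-3 - 6) = -19894 - 4368*6*(-9) = -19894 - 4368*(-54) = -19894 - 1*(-235872) = -19894 + 235872 = 215978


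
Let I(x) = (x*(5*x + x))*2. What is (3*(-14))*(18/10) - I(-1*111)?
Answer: -739638/5 ≈ -1.4793e+5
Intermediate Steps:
I(x) = 12*x**2 (I(x) = (x*(6*x))*2 = (6*x**2)*2 = 12*x**2)
(3*(-14))*(18/10) - I(-1*111) = (3*(-14))*(18/10) - 12*(-1*111)**2 = -756/10 - 12*(-111)**2 = -42*9/5 - 12*12321 = -378/5 - 1*147852 = -378/5 - 147852 = -739638/5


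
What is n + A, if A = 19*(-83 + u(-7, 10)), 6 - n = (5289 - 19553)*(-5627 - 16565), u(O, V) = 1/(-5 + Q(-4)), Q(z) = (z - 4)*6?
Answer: -16777057746/53 ≈ -3.1655e+8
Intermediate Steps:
Q(z) = -24 + 6*z (Q(z) = (-4 + z)*6 = -24 + 6*z)
u(O, V) = -1/53 (u(O, V) = 1/(-5 + (-24 + 6*(-4))) = 1/(-5 + (-24 - 24)) = 1/(-5 - 48) = 1/(-53) = -1/53)
n = -316546682 (n = 6 - (5289 - 19553)*(-5627 - 16565) = 6 - (-14264)*(-22192) = 6 - 1*316546688 = 6 - 316546688 = -316546682)
A = -83600/53 (A = 19*(-83 - 1/53) = 19*(-4400/53) = -83600/53 ≈ -1577.4)
n + A = -316546682 - 83600/53 = -16777057746/53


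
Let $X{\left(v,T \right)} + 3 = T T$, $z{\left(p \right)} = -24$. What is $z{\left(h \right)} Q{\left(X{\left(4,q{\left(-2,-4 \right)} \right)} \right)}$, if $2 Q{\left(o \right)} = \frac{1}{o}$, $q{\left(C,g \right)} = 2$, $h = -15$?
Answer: $-12$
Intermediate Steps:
$X{\left(v,T \right)} = -3 + T^{2}$ ($X{\left(v,T \right)} = -3 + T T = -3 + T^{2}$)
$Q{\left(o \right)} = \frac{1}{2 o}$
$z{\left(h \right)} Q{\left(X{\left(4,q{\left(-2,-4 \right)} \right)} \right)} = - 24 \frac{1}{2 \left(-3 + 2^{2}\right)} = - 24 \frac{1}{2 \left(-3 + 4\right)} = - 24 \frac{1}{2 \cdot 1} = - 24 \cdot \frac{1}{2} \cdot 1 = \left(-24\right) \frac{1}{2} = -12$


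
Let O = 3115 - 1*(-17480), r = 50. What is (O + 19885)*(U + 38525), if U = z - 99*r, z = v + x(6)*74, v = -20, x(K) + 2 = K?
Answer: 1370288480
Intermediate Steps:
x(K) = -2 + K
O = 20595 (O = 3115 + 17480 = 20595)
z = 276 (z = -20 + (-2 + 6)*74 = -20 + 4*74 = -20 + 296 = 276)
U = -4674 (U = 276 - 99*50 = 276 - 4950 = -4674)
(O + 19885)*(U + 38525) = (20595 + 19885)*(-4674 + 38525) = 40480*33851 = 1370288480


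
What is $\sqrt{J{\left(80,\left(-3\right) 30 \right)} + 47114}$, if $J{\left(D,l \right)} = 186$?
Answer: $10 \sqrt{473} \approx 217.49$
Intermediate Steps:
$\sqrt{J{\left(80,\left(-3\right) 30 \right)} + 47114} = \sqrt{186 + 47114} = \sqrt{47300} = 10 \sqrt{473}$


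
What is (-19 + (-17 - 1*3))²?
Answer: 1521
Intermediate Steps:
(-19 + (-17 - 1*3))² = (-19 + (-17 - 3))² = (-19 - 20)² = (-39)² = 1521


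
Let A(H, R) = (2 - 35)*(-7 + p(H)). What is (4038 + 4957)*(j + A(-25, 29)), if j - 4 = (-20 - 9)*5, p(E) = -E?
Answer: -6611325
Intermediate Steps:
A(H, R) = 231 + 33*H (A(H, R) = (2 - 35)*(-7 - H) = -33*(-7 - H) = 231 + 33*H)
j = -141 (j = 4 + (-20 - 9)*5 = 4 - 29*5 = 4 - 145 = -141)
(4038 + 4957)*(j + A(-25, 29)) = (4038 + 4957)*(-141 + (231 + 33*(-25))) = 8995*(-141 + (231 - 825)) = 8995*(-141 - 594) = 8995*(-735) = -6611325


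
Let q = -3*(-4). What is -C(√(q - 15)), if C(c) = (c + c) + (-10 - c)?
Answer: 10 - I*√3 ≈ 10.0 - 1.732*I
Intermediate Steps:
q = 12
C(c) = -10 + c (C(c) = 2*c + (-10 - c) = -10 + c)
-C(√(q - 15)) = -(-10 + √(12 - 15)) = -(-10 + √(-3)) = -(-10 + I*√3) = 10 - I*√3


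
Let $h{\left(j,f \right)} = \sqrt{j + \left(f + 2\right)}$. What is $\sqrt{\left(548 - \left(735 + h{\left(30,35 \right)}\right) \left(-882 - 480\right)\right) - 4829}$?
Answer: $\sqrt{996789 + 1362 \sqrt{67}} \approx 1004.0$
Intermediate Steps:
$h{\left(j,f \right)} = \sqrt{2 + f + j}$ ($h{\left(j,f \right)} = \sqrt{j + \left(2 + f\right)} = \sqrt{2 + f + j}$)
$\sqrt{\left(548 - \left(735 + h{\left(30,35 \right)}\right) \left(-882 - 480\right)\right) - 4829} = \sqrt{\left(548 - \left(735 + \sqrt{2 + 35 + 30}\right) \left(-882 - 480\right)\right) - 4829} = \sqrt{\left(548 - \left(735 + \sqrt{67}\right) \left(-1362\right)\right) - 4829} = \sqrt{\left(548 - \left(-1001070 - 1362 \sqrt{67}\right)\right) - 4829} = \sqrt{\left(548 + \left(1001070 + 1362 \sqrt{67}\right)\right) - 4829} = \sqrt{\left(1001618 + 1362 \sqrt{67}\right) - 4829} = \sqrt{996789 + 1362 \sqrt{67}}$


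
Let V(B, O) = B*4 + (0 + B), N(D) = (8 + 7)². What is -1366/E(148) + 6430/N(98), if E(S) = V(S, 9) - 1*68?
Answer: 133787/5040 ≈ 26.545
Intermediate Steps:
N(D) = 225 (N(D) = 15² = 225)
V(B, O) = 5*B (V(B, O) = 4*B + B = 5*B)
E(S) = -68 + 5*S (E(S) = 5*S - 1*68 = 5*S - 68 = -68 + 5*S)
-1366/E(148) + 6430/N(98) = -1366/(-68 + 5*148) + 6430/225 = -1366/(-68 + 740) + 6430*(1/225) = -1366/672 + 1286/45 = -1366*1/672 + 1286/45 = -683/336 + 1286/45 = 133787/5040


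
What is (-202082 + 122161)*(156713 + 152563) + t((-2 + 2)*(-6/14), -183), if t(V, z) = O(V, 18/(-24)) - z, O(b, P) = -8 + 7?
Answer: -24717647014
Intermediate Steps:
O(b, P) = -1
t(V, z) = -1 - z
(-202082 + 122161)*(156713 + 152563) + t((-2 + 2)*(-6/14), -183) = (-202082 + 122161)*(156713 + 152563) + (-1 - 1*(-183)) = -79921*309276 + (-1 + 183) = -24717647196 + 182 = -24717647014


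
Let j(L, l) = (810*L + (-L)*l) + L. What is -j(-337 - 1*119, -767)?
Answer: 719568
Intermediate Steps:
j(L, l) = 811*L - L*l (j(L, l) = (810*L - L*l) + L = 811*L - L*l)
-j(-337 - 1*119, -767) = -(-337 - 1*119)*(811 - 1*(-767)) = -(-337 - 119)*(811 + 767) = -(-456)*1578 = -1*(-719568) = 719568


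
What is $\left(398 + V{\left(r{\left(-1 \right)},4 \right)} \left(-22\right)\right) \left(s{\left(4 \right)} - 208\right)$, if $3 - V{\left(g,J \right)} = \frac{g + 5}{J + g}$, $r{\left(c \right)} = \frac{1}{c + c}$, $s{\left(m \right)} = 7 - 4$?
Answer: $- \frac{517010}{7} \approx -73859.0$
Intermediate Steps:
$s{\left(m \right)} = 3$ ($s{\left(m \right)} = 7 - 4 = 3$)
$r{\left(c \right)} = \frac{1}{2 c}$
$V{\left(g,J \right)} = 3 - \frac{5 + g}{J + g}$ ($V{\left(g,J \right)} = 3 - \frac{g + 5}{J + g} = 3 - \frac{5 + g}{J + g}$)
$\left(398 + V{\left(r{\left(-1 \right)},4 \right)} \left(-22\right)\right) \left(s{\left(4 \right)} - 208\right) = \left(398 + \frac{-5 + 2 \frac{1}{2 \left(-1\right)} + 3 \cdot 4}{4 + \frac{1}{2 \left(-1\right)}} \left(-22\right)\right) \left(3 - 208\right) = \left(398 + \frac{-5 + 2 \cdot \frac{1}{2} \left(-1\right) + 12}{4 + \frac{1}{2} \left(-1\right)} \left(-22\right)\right) \left(-205\right) = \left(398 + \frac{-5 + 2 \left(- \frac{1}{2}\right) + 12}{4 - \frac{1}{2}} \left(-22\right)\right) \left(-205\right) = \left(398 + \frac{-5 - 1 + 12}{\frac{7}{2}} \left(-22\right)\right) \left(-205\right) = \left(398 + \frac{2}{7} \cdot 6 \left(-22\right)\right) \left(-205\right) = \left(398 + \frac{12}{7} \left(-22\right)\right) \left(-205\right) = \left(398 - \frac{264}{7}\right) \left(-205\right) = \frac{2522}{7} \left(-205\right) = - \frac{517010}{7}$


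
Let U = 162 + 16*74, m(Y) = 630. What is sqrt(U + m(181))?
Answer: 2*sqrt(494) ≈ 44.452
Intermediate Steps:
U = 1346 (U = 162 + 1184 = 1346)
sqrt(U + m(181)) = sqrt(1346 + 630) = sqrt(1976) = 2*sqrt(494)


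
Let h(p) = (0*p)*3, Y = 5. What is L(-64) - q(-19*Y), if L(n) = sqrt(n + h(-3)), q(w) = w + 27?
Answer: 68 + 8*I ≈ 68.0 + 8.0*I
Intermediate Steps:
q(w) = 27 + w
h(p) = 0 (h(p) = 0*3 = 0)
L(n) = sqrt(n) (L(n) = sqrt(n + 0) = sqrt(n))
L(-64) - q(-19*Y) = sqrt(-64) - (27 - 19*5) = 8*I - (27 - 95) = 8*I - 1*(-68) = 8*I + 68 = 68 + 8*I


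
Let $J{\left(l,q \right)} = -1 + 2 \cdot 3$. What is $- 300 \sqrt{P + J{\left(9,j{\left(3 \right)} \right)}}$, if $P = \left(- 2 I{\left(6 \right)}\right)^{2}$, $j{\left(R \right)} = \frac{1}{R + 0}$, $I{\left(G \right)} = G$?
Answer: $- 300 \sqrt{149} \approx -3662.0$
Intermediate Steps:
$j{\left(R \right)} = \frac{1}{R}$
$J{\left(l,q \right)} = 5$ ($J{\left(l,q \right)} = -1 + 6 = 5$)
$P = 144$ ($P = \left(\left(-2\right) 6\right)^{2} = \left(-12\right)^{2} = 144$)
$- 300 \sqrt{P + J{\left(9,j{\left(3 \right)} \right)}} = - 300 \sqrt{144 + 5} = - 300 \sqrt{149}$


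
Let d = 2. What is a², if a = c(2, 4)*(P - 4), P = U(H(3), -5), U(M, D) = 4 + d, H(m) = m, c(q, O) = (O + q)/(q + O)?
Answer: 4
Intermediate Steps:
c(q, O) = 1 (c(q, O) = (O + q)/(O + q) = 1)
U(M, D) = 6 (U(M, D) = 4 + 2 = 6)
P = 6
a = 2 (a = 1*(6 - 4) = 1*2 = 2)
a² = 2² = 4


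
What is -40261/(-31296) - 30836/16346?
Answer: -941525/1569216 ≈ -0.60000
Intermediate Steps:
-40261/(-31296) - 30836/16346 = -40261*(-1/31296) - 30836*1/16346 = 247/192 - 15418/8173 = -941525/1569216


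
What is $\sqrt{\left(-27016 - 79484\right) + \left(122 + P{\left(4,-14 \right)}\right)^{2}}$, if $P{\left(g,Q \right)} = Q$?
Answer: $2 i \sqrt{23709} \approx 307.95 i$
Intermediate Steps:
$\sqrt{\left(-27016 - 79484\right) + \left(122 + P{\left(4,-14 \right)}\right)^{2}} = \sqrt{\left(-27016 - 79484\right) + \left(122 - 14\right)^{2}} = \sqrt{-106500 + 108^{2}} = \sqrt{-106500 + 11664} = \sqrt{-94836} = 2 i \sqrt{23709}$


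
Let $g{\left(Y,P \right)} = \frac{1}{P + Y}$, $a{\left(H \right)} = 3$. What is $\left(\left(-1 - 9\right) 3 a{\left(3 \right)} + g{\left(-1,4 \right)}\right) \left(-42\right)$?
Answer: $3766$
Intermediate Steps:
$\left(\left(-1 - 9\right) 3 a{\left(3 \right)} + g{\left(-1,4 \right)}\right) \left(-42\right) = \left(\left(-1 - 9\right) 3 \cdot 3 + \frac{1}{4 - 1}\right) \left(-42\right) = \left(\left(-1 - 9\right) 9 + \frac{1}{3}\right) \left(-42\right) = \left(\left(-10\right) 9 + \frac{1}{3}\right) \left(-42\right) = \left(-90 + \frac{1}{3}\right) \left(-42\right) = \left(- \frac{269}{3}\right) \left(-42\right) = 3766$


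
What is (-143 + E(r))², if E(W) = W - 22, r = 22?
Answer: 20449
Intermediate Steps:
E(W) = -22 + W
(-143 + E(r))² = (-143 + (-22 + 22))² = (-143 + 0)² = (-143)² = 20449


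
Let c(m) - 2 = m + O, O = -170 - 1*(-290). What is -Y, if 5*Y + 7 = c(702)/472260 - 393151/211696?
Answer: 221330981119/124969441200 ≈ 1.7711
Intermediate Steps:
O = 120 (O = -170 + 290 = 120)
c(m) = 122 + m (c(m) = 2 + (m + 120) = 2 + (120 + m) = 122 + m)
Y = -221330981119/124969441200 (Y = -7/5 + ((122 + 702)/472260 - 393151/211696)/5 = -7/5 + (824*(1/472260) - 393151*1/211696)/5 = -7/5 + (206/118065 - 393151/211696)/5 = -7/5 + (1/5)*(-46373763439/24993888240) = -7/5 - 46373763439/124969441200 = -221330981119/124969441200 ≈ -1.7711)
-Y = -1*(-221330981119/124969441200) = 221330981119/124969441200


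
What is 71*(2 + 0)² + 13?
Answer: 297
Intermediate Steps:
71*(2 + 0)² + 13 = 71*2² + 13 = 71*4 + 13 = 284 + 13 = 297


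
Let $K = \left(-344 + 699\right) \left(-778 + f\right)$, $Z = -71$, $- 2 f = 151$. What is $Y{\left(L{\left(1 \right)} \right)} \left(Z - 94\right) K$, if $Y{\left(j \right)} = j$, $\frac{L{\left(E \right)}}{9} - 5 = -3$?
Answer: $899887725$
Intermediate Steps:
$f = - \frac{151}{2}$ ($f = \left(- \frac{1}{2}\right) 151 = - \frac{151}{2} \approx -75.5$)
$L{\left(E \right)} = 18$ ($L{\left(E \right)} = 45 + 9 \left(-3\right) = 45 - 27 = 18$)
$K = - \frac{605985}{2}$ ($K = \left(-344 + 699\right) \left(-778 - \frac{151}{2}\right) = 355 \left(- \frac{1707}{2}\right) = - \frac{605985}{2} \approx -3.0299 \cdot 10^{5}$)
$Y{\left(L{\left(1 \right)} \right)} \left(Z - 94\right) K = 18 \left(-71 - 94\right) \left(- \frac{605985}{2}\right) = 18 \left(-165\right) \left(- \frac{605985}{2}\right) = \left(-2970\right) \left(- \frac{605985}{2}\right) = 899887725$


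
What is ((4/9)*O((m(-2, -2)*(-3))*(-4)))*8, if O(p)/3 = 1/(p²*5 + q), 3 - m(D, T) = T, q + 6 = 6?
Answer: 2/3375 ≈ 0.00059259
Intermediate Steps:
q = 0 (q = -6 + 6 = 0)
m(D, T) = 3 - T
O(p) = 3/(5*p²) (O(p) = 3/(p²*5 + 0) = 3/(5*p² + 0) = 3/((5*p²)) = 3*(1/(5*p²)) = 3/(5*p²))
((4/9)*O((m(-2, -2)*(-3))*(-4)))*8 = ((4/9)*(3/(5*(((3 - 1*(-2))*(-3))*(-4))²)))*8 = ((4*(⅑))*(3/(5*(((3 + 2)*(-3))*(-4))²)))*8 = (4*(3/(5*((5*(-3))*(-4))²))/9)*8 = (4*(3/(5*(-15*(-4))²))/9)*8 = (4*((⅗)/60²)/9)*8 = (4*((⅗)*(1/3600))/9)*8 = ((4/9)*(1/6000))*8 = (1/13500)*8 = 2/3375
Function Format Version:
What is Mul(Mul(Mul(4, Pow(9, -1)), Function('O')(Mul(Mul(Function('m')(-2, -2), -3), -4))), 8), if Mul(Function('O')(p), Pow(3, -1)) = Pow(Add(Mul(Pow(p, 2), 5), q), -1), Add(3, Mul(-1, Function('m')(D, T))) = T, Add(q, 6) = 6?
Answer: Rational(2, 3375) ≈ 0.00059259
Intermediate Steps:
q = 0 (q = Add(-6, 6) = 0)
Function('m')(D, T) = Add(3, Mul(-1, T))
Function('O')(p) = Mul(Rational(3, 5), Pow(p, -2)) (Function('O')(p) = Mul(3, Pow(Add(Mul(Pow(p, 2), 5), 0), -1)) = Mul(3, Pow(Add(Mul(5, Pow(p, 2)), 0), -1)) = Mul(3, Pow(Mul(5, Pow(p, 2)), -1)) = Mul(3, Mul(Rational(1, 5), Pow(p, -2))) = Mul(Rational(3, 5), Pow(p, -2)))
Mul(Mul(Mul(4, Pow(9, -1)), Function('O')(Mul(Mul(Function('m')(-2, -2), -3), -4))), 8) = Mul(Mul(Mul(4, Pow(9, -1)), Mul(Rational(3, 5), Pow(Mul(Mul(Add(3, Mul(-1, -2)), -3), -4), -2))), 8) = Mul(Mul(Mul(4, Rational(1, 9)), Mul(Rational(3, 5), Pow(Mul(Mul(Add(3, 2), -3), -4), -2))), 8) = Mul(Mul(Rational(4, 9), Mul(Rational(3, 5), Pow(Mul(Mul(5, -3), -4), -2))), 8) = Mul(Mul(Rational(4, 9), Mul(Rational(3, 5), Pow(Mul(-15, -4), -2))), 8) = Mul(Mul(Rational(4, 9), Mul(Rational(3, 5), Pow(60, -2))), 8) = Mul(Mul(Rational(4, 9), Mul(Rational(3, 5), Rational(1, 3600))), 8) = Mul(Mul(Rational(4, 9), Rational(1, 6000)), 8) = Mul(Rational(1, 13500), 8) = Rational(2, 3375)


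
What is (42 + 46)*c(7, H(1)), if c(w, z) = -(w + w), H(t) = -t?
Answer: -1232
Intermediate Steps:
c(w, z) = -2*w
(42 + 46)*c(7, H(1)) = (42 + 46)*(-2*7) = 88*(-14) = -1232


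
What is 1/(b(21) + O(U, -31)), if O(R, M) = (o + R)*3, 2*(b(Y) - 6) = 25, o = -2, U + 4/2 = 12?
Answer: 2/85 ≈ 0.023529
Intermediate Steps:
U = 10 (U = -2 + 12 = 10)
b(Y) = 37/2 (b(Y) = 6 + (½)*25 = 6 + 25/2 = 37/2)
O(R, M) = -6 + 3*R (O(R, M) = (-2 + R)*3 = -6 + 3*R)
1/(b(21) + O(U, -31)) = 1/(37/2 + (-6 + 3*10)) = 1/(37/2 + (-6 + 30)) = 1/(37/2 + 24) = 1/(85/2) = 2/85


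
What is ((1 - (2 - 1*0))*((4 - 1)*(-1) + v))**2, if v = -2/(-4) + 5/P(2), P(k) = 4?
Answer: 25/16 ≈ 1.5625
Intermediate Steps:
v = 7/4 (v = -2/(-4) + 5/4 = -2*(-1/4) + 5*(1/4) = 1/2 + 5/4 = 7/4 ≈ 1.7500)
((1 - (2 - 1*0))*((4 - 1)*(-1) + v))**2 = ((1 - (2 - 1*0))*((4 - 1)*(-1) + 7/4))**2 = ((1 - (2 + 0))*(3*(-1) + 7/4))**2 = ((1 - 1*2)*(-3 + 7/4))**2 = ((1 - 2)*(-5/4))**2 = (-1*(-5/4))**2 = (5/4)**2 = 25/16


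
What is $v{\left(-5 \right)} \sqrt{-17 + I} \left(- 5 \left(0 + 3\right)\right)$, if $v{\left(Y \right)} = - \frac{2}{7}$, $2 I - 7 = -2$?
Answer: $\frac{15 i \sqrt{58}}{7} \approx 16.32 i$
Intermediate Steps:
$I = \frac{5}{2}$ ($I = \frac{7}{2} + \frac{1}{2} \left(-2\right) = \frac{7}{2} - 1 = \frac{5}{2} \approx 2.5$)
$v{\left(Y \right)} = - \frac{2}{7}$ ($v{\left(Y \right)} = \left(-2\right) \frac{1}{7} = - \frac{2}{7}$)
$v{\left(-5 \right)} \sqrt{-17 + I} \left(- 5 \left(0 + 3\right)\right) = - \frac{2 \sqrt{-17 + \frac{5}{2}}}{7} \left(- 5 \left(0 + 3\right)\right) = - \frac{2 \sqrt{- \frac{29}{2}}}{7} \left(\left(-5\right) 3\right) = - \frac{2 \frac{i \sqrt{58}}{2}}{7} \left(-15\right) = - \frac{i \sqrt{58}}{7} \left(-15\right) = \frac{15 i \sqrt{58}}{7}$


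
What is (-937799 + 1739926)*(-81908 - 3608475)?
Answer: -2960155844641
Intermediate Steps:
(-937799 + 1739926)*(-81908 - 3608475) = 802127*(-3690383) = -2960155844641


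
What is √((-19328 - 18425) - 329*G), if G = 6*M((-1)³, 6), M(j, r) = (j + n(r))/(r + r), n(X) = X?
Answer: I*√154302/2 ≈ 196.41*I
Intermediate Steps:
M(j, r) = (j + r)/(2*r) (M(j, r) = (j + r)/(r + r) = (j + r)/((2*r)) = (j + r)*(1/(2*r)) = (j + r)/(2*r))
G = 5/2 (G = 6*((½)*((-1)³ + 6)/6) = 6*((½)*(⅙)*(-1 + 6)) = 6*((½)*(⅙)*5) = 6*(5/12) = 5/2 ≈ 2.5000)
√((-19328 - 18425) - 329*G) = √((-19328 - 18425) - 329*5/2) = √(-37753 - 1645/2) = √(-77151/2) = I*√154302/2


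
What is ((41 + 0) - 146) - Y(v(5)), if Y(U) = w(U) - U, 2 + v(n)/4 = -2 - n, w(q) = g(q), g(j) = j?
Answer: -105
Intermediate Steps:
w(q) = q
v(n) = -16 - 4*n (v(n) = -8 + 4*(-2 - n) = -8 + (-8 - 4*n) = -16 - 4*n)
Y(U) = 0 (Y(U) = U - U = 0)
((41 + 0) - 146) - Y(v(5)) = ((41 + 0) - 146) - 1*0 = (41 - 146) + 0 = -105 + 0 = -105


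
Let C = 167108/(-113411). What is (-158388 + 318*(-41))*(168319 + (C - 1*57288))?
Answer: -2158590986306658/113411 ≈ -1.9033e+10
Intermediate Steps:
C = -167108/113411 (C = 167108*(-1/113411) = -167108/113411 ≈ -1.4735)
(-158388 + 318*(-41))*(168319 + (C - 1*57288)) = (-158388 + 318*(-41))*(168319 + (-167108/113411 - 1*57288)) = (-158388 - 13038)*(168319 + (-167108/113411 - 57288)) = -171426*(168319 - 6497256476/113411) = -171426*12591969633/113411 = -2158590986306658/113411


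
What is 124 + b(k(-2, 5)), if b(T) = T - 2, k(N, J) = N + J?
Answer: 125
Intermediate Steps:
k(N, J) = J + N
b(T) = -2 + T
124 + b(k(-2, 5)) = 124 + (-2 + (5 - 2)) = 124 + (-2 + 3) = 124 + 1 = 125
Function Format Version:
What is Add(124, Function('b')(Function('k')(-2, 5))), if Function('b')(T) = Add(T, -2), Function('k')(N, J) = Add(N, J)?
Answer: 125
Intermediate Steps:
Function('k')(N, J) = Add(J, N)
Function('b')(T) = Add(-2, T)
Add(124, Function('b')(Function('k')(-2, 5))) = Add(124, Add(-2, Add(5, -2))) = Add(124, Add(-2, 3)) = Add(124, 1) = 125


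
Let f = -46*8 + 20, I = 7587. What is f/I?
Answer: -116/2529 ≈ -0.045868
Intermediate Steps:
f = -348 (f = -368 + 20 = -348)
f/I = -348/7587 = -348*1/7587 = -116/2529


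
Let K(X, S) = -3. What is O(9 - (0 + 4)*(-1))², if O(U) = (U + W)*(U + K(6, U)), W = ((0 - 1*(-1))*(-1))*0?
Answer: 16900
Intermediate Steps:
W = 0 (W = ((0 + 1)*(-1))*0 = (1*(-1))*0 = -1*0 = 0)
O(U) = U*(-3 + U) (O(U) = (U + 0)*(U - 3) = U*(-3 + U))
O(9 - (0 + 4)*(-1))² = ((9 - (0 + 4)*(-1))*(-3 + (9 - (0 + 4)*(-1))))² = ((9 - 4*(-1))*(-3 + (9 - 4*(-1))))² = ((9 - 1*(-4))*(-3 + (9 - 1*(-4))))² = ((9 + 4)*(-3 + (9 + 4)))² = (13*(-3 + 13))² = (13*10)² = 130² = 16900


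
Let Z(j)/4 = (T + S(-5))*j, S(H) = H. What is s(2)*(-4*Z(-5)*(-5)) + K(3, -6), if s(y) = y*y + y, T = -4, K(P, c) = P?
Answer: 21603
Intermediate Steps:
s(y) = y + y² (s(y) = y² + y = y + y²)
Z(j) = -36*j (Z(j) = 4*((-4 - 5)*j) = 4*(-9*j) = -36*j)
s(2)*(-4*Z(-5)*(-5)) + K(3, -6) = (2*(1 + 2))*(-(-144)*(-5)*(-5)) + 3 = (2*3)*(-4*180*(-5)) + 3 = 6*(-720*(-5)) + 3 = 6*3600 + 3 = 21600 + 3 = 21603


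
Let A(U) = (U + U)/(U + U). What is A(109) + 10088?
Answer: 10089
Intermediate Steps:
A(U) = 1 (A(U) = (2*U)/((2*U)) = (2*U)*(1/(2*U)) = 1)
A(109) + 10088 = 1 + 10088 = 10089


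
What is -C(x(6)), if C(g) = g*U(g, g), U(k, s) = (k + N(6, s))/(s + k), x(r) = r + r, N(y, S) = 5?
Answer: -17/2 ≈ -8.5000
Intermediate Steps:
x(r) = 2*r
U(k, s) = (5 + k)/(k + s) (U(k, s) = (k + 5)/(s + k) = (5 + k)/(k + s))
C(g) = 5/2 + g/2 (C(g) = g*((5 + g)/(g + g)) = g*((5 + g)/((2*g))) = g*((1/(2*g))*(5 + g)) = g*((5 + g)/(2*g)) = 5/2 + g/2)
-C(x(6)) = -(5/2 + (2*6)/2) = -(5/2 + (½)*12) = -(5/2 + 6) = -1*17/2 = -17/2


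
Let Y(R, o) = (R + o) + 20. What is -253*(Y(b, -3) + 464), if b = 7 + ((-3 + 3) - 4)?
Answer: -122452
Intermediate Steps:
b = 3 (b = 7 + (0 - 4) = 7 - 4 = 3)
Y(R, o) = 20 + R + o
-253*(Y(b, -3) + 464) = -253*((20 + 3 - 3) + 464) = -253*(20 + 464) = -253*484 = -122452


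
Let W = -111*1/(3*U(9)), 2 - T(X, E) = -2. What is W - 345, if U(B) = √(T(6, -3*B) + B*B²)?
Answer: -345 - 37*√733/733 ≈ -346.37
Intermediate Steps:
T(X, E) = 4 (T(X, E) = 2 - 1*(-2) = 2 + 2 = 4)
U(B) = √(4 + B³) (U(B) = √(4 + B*B²) = √(4 + B³))
W = -37*√733/733 (W = -111*1/(3*√(4 + 9³)) = -111*1/(3*√(4 + 729)) = -111*√733/2199 = -37*√733/733 ≈ -1.3666)
W - 345 = -37*√733/733 - 345 = -345 - 37*√733/733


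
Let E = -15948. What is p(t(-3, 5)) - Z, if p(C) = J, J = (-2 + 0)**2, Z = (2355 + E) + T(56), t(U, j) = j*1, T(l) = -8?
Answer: 13605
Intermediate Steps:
t(U, j) = j
Z = -13601 (Z = (2355 - 15948) - 8 = -13593 - 8 = -13601)
J = 4 (J = (-2)**2 = 4)
p(C) = 4
p(t(-3, 5)) - Z = 4 - 1*(-13601) = 4 + 13601 = 13605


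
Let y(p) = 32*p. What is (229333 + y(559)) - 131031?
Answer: 116190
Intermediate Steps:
(229333 + y(559)) - 131031 = (229333 + 32*559) - 131031 = (229333 + 17888) - 131031 = 247221 - 131031 = 116190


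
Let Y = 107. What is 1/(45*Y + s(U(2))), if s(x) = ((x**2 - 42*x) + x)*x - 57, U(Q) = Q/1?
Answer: 1/4602 ≈ 0.00021730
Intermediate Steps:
U(Q) = Q (U(Q) = Q*1 = Q)
s(x) = -57 + x*(x**2 - 41*x) (s(x) = (x**2 - 41*x)*x - 57 = x*(x**2 - 41*x) - 57 = -57 + x*(x**2 - 41*x))
1/(45*Y + s(U(2))) = 1/(45*107 + (-57 + 2**3 - 41*2**2)) = 1/(4815 + (-57 + 8 - 41*4)) = 1/(4815 + (-57 + 8 - 164)) = 1/(4815 - 213) = 1/4602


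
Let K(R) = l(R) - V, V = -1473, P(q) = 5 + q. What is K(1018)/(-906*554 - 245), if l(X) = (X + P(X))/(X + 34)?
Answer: -1551637/528281788 ≈ -0.0029371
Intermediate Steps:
l(X) = (5 + 2*X)/(34 + X) (l(X) = (X + (5 + X))/(X + 34) = (5 + 2*X)/(34 + X))
K(R) = 1473 + (5 + 2*R)/(34 + R) (K(R) = (5 + 2*R)/(34 + R) - 1*(-1473) = (5 + 2*R)/(34 + R) + 1473 = 1473 + (5 + 2*R)/(34 + R))
K(1018)/(-906*554 - 245) = ((50087 + 1475*1018)/(34 + 1018))/(-906*554 - 245) = ((50087 + 1501550)/1052)/(-501924 - 245) = ((1/1052)*1551637)/(-502169) = (1551637/1052)*(-1/502169) = -1551637/528281788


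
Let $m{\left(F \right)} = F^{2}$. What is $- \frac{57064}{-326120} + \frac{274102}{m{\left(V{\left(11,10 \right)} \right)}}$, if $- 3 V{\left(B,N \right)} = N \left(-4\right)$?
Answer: $\frac{10057532507}{6522400} \approx 1542.0$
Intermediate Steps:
$V{\left(B,N \right)} = \frac{4 N}{3}$ ($V{\left(B,N \right)} = - \frac{N \left(-4\right)}{3} = - \frac{\left(-4\right) N}{3} = \frac{4 N}{3}$)
$- \frac{57064}{-326120} + \frac{274102}{m{\left(V{\left(11,10 \right)} \right)}} = - \frac{57064}{-326120} + \frac{274102}{\left(\frac{4}{3} \cdot 10\right)^{2}} = \left(-57064\right) \left(- \frac{1}{326120}\right) + \frac{274102}{\left(\frac{40}{3}\right)^{2}} = \frac{7133}{40765} + \frac{274102}{\frac{1600}{9}} = \frac{7133}{40765} + 274102 \cdot \frac{9}{1600} = \frac{7133}{40765} + \frac{1233459}{800} = \frac{10057532507}{6522400}$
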